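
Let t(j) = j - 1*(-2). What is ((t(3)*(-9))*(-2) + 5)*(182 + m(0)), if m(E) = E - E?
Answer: 17290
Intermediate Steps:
t(j) = 2 + j (t(j) = j + 2 = 2 + j)
m(E) = 0
((t(3)*(-9))*(-2) + 5)*(182 + m(0)) = (((2 + 3)*(-9))*(-2) + 5)*(182 + 0) = ((5*(-9))*(-2) + 5)*182 = (-45*(-2) + 5)*182 = (90 + 5)*182 = 95*182 = 17290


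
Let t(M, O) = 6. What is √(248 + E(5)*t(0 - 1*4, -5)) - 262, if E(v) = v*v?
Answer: -262 + √398 ≈ -242.05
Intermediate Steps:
E(v) = v²
√(248 + E(5)*t(0 - 1*4, -5)) - 262 = √(248 + 5²*6) - 262 = √(248 + 25*6) - 262 = √(248 + 150) - 262 = √398 - 262 = -262 + √398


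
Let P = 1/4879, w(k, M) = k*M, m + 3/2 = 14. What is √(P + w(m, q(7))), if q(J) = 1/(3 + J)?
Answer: 3*√13226969/9758 ≈ 1.1181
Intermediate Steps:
m = 25/2 (m = -3/2 + 14 = 25/2 ≈ 12.500)
w(k, M) = M*k
P = 1/4879 ≈ 0.00020496
√(P + w(m, q(7))) = √(1/4879 + (25/2)/(3 + 7)) = √(1/4879 + (25/2)/10) = √(1/4879 + (⅒)*(25/2)) = √(1/4879 + 5/4) = √(24399/19516) = 3*√13226969/9758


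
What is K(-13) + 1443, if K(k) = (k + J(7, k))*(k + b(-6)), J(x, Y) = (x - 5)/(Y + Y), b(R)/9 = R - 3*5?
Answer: 53099/13 ≈ 4084.5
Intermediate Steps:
b(R) = -135 + 9*R (b(R) = 9*(R - 3*5) = 9*(R - 15) = 9*(-15 + R) = -135 + 9*R)
J(x, Y) = (-5 + x)/(2*Y) (J(x, Y) = (-5 + x)/((2*Y)) = (-5 + x)*(1/(2*Y)) = (-5 + x)/(2*Y))
K(k) = (-189 + k)*(k + 1/k) (K(k) = (k + (-5 + 7)/(2*k))*(k + (-135 + 9*(-6))) = (k + (1/2)*2/k)*(k + (-135 - 54)) = (k + 1/k)*(k - 189) = (k + 1/k)*(-189 + k) = (-189 + k)*(k + 1/k))
K(-13) + 1443 = (1 + (-13)**2 - 189*(-13) - 189/(-13)) + 1443 = (1 + 169 + 2457 - 189*(-1/13)) + 1443 = (1 + 169 + 2457 + 189/13) + 1443 = 34340/13 + 1443 = 53099/13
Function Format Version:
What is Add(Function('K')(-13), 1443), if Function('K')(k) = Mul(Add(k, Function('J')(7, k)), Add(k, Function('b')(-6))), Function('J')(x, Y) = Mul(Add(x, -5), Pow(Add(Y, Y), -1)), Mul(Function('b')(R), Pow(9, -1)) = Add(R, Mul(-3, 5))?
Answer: Rational(53099, 13) ≈ 4084.5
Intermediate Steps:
Function('b')(R) = Add(-135, Mul(9, R)) (Function('b')(R) = Mul(9, Add(R, Mul(-3, 5))) = Mul(9, Add(R, -15)) = Mul(9, Add(-15, R)) = Add(-135, Mul(9, R)))
Function('J')(x, Y) = Mul(Rational(1, 2), Pow(Y, -1), Add(-5, x)) (Function('J')(x, Y) = Mul(Add(-5, x), Pow(Mul(2, Y), -1)) = Mul(Add(-5, x), Mul(Rational(1, 2), Pow(Y, -1))) = Mul(Rational(1, 2), Pow(Y, -1), Add(-5, x)))
Function('K')(k) = Mul(Add(-189, k), Add(k, Pow(k, -1))) (Function('K')(k) = Mul(Add(k, Mul(Rational(1, 2), Pow(k, -1), Add(-5, 7))), Add(k, Add(-135, Mul(9, -6)))) = Mul(Add(k, Mul(Rational(1, 2), Pow(k, -1), 2)), Add(k, Add(-135, -54))) = Mul(Add(k, Pow(k, -1)), Add(k, -189)) = Mul(Add(k, Pow(k, -1)), Add(-189, k)) = Mul(Add(-189, k), Add(k, Pow(k, -1))))
Add(Function('K')(-13), 1443) = Add(Add(1, Pow(-13, 2), Mul(-189, -13), Mul(-189, Pow(-13, -1))), 1443) = Add(Add(1, 169, 2457, Mul(-189, Rational(-1, 13))), 1443) = Add(Add(1, 169, 2457, Rational(189, 13)), 1443) = Add(Rational(34340, 13), 1443) = Rational(53099, 13)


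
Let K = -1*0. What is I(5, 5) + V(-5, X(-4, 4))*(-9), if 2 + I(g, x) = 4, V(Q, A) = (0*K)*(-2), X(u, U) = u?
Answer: 2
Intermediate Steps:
K = 0
V(Q, A) = 0 (V(Q, A) = (0*0)*(-2) = 0*(-2) = 0)
I(g, x) = 2 (I(g, x) = -2 + 4 = 2)
I(5, 5) + V(-5, X(-4, 4))*(-9) = 2 + 0*(-9) = 2 + 0 = 2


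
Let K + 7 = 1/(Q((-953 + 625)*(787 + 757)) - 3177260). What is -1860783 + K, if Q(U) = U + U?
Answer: -7796940837961/4190124 ≈ -1.8608e+6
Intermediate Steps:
Q(U) = 2*U
K = -29330869/4190124 (K = -7 + 1/(2*((-953 + 625)*(787 + 757)) - 3177260) = -7 + 1/(2*(-328*1544) - 3177260) = -7 + 1/(2*(-506432) - 3177260) = -7 + 1/(-1012864 - 3177260) = -7 + 1/(-4190124) = -7 - 1/4190124 = -29330869/4190124 ≈ -7.0000)
-1860783 + K = -1860783 - 29330869/4190124 = -7796940837961/4190124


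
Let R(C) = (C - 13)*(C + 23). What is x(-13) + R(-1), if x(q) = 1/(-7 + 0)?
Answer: -2157/7 ≈ -308.14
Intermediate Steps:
x(q) = -⅐ (x(q) = 1/(-7) = -⅐)
R(C) = (-13 + C)*(23 + C)
x(-13) + R(-1) = -⅐ + (-299 + (-1)² + 10*(-1)) = -⅐ + (-299 + 1 - 10) = -⅐ - 308 = -2157/7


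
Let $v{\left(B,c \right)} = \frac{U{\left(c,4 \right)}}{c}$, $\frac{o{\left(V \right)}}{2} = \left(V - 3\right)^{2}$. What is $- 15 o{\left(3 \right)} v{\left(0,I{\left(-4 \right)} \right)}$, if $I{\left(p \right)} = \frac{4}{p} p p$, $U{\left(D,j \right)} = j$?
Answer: $0$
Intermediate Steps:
$o{\left(V \right)} = 2 \left(-3 + V\right)^{2}$ ($o{\left(V \right)} = 2 \left(V - 3\right)^{2} = 2 \left(-3 + V\right)^{2}$)
$I{\left(p \right)} = 4 p$
$v{\left(B,c \right)} = \frac{4}{c}$
$- 15 o{\left(3 \right)} v{\left(0,I{\left(-4 \right)} \right)} = - 15 \cdot 2 \left(-3 + 3\right)^{2} \frac{4}{4 \left(-4\right)} = - 15 \cdot 2 \cdot 0^{2} \frac{4}{-16} = - 15 \cdot 2 \cdot 0 \cdot 4 \left(- \frac{1}{16}\right) = \left(-15\right) 0 \left(- \frac{1}{4}\right) = 0 \left(- \frac{1}{4}\right) = 0$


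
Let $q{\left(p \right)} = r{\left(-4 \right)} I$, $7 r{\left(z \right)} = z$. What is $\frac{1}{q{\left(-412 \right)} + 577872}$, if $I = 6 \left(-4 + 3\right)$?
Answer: $\frac{7}{4045128} \approx 1.7305 \cdot 10^{-6}$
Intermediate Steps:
$I = -6$ ($I = 6 \left(-1\right) = -6$)
$r{\left(z \right)} = \frac{z}{7}$
$q{\left(p \right)} = \frac{24}{7}$ ($q{\left(p \right)} = \frac{1}{7} \left(-4\right) \left(-6\right) = \left(- \frac{4}{7}\right) \left(-6\right) = \frac{24}{7}$)
$\frac{1}{q{\left(-412 \right)} + 577872} = \frac{1}{\frac{24}{7} + 577872} = \frac{1}{\frac{4045128}{7}} = \frac{7}{4045128}$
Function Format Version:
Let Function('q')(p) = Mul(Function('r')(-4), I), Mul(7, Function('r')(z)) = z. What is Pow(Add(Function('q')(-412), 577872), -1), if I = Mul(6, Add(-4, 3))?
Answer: Rational(7, 4045128) ≈ 1.7305e-6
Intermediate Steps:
I = -6 (I = Mul(6, -1) = -6)
Function('r')(z) = Mul(Rational(1, 7), z)
Function('q')(p) = Rational(24, 7) (Function('q')(p) = Mul(Mul(Rational(1, 7), -4), -6) = Mul(Rational(-4, 7), -6) = Rational(24, 7))
Pow(Add(Function('q')(-412), 577872), -1) = Pow(Add(Rational(24, 7), 577872), -1) = Pow(Rational(4045128, 7), -1) = Rational(7, 4045128)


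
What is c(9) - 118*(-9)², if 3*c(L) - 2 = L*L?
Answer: -28591/3 ≈ -9530.3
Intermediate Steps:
c(L) = ⅔ + L²/3 (c(L) = ⅔ + (L*L)/3 = ⅔ + L²/3)
c(9) - 118*(-9)² = (⅔ + (⅓)*9²) - 118*(-9)² = (⅔ + (⅓)*81) - 118*81 = (⅔ + 27) - 9558 = 83/3 - 9558 = -28591/3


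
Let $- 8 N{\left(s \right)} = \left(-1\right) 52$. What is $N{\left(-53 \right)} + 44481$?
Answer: $\frac{88975}{2} \approx 44488.0$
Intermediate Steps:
$N{\left(s \right)} = \frac{13}{2}$ ($N{\left(s \right)} = - \frac{\left(-1\right) 52}{8} = \left(- \frac{1}{8}\right) \left(-52\right) = \frac{13}{2}$)
$N{\left(-53 \right)} + 44481 = \frac{13}{2} + 44481 = \frac{88975}{2}$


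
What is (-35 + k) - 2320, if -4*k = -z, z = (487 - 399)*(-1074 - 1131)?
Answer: -50865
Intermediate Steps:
z = -194040 (z = 88*(-2205) = -194040)
k = -48510 (k = -(-1)*(-194040)/4 = -¼*194040 = -48510)
(-35 + k) - 2320 = (-35 - 48510) - 2320 = -48545 - 2320 = -50865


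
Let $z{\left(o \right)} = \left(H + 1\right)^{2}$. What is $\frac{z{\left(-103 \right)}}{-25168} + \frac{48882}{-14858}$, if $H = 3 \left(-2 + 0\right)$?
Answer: $- \frac{615316813}{186973072} \approx -3.2909$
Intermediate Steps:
$H = -6$ ($H = 3 \left(-2\right) = -6$)
$z{\left(o \right)} = 25$ ($z{\left(o \right)} = \left(-6 + 1\right)^{2} = \left(-5\right)^{2} = 25$)
$\frac{z{\left(-103 \right)}}{-25168} + \frac{48882}{-14858} = \frac{25}{-25168} + \frac{48882}{-14858} = 25 \left(- \frac{1}{25168}\right) + 48882 \left(- \frac{1}{14858}\right) = - \frac{25}{25168} - \frac{24441}{7429} = - \frac{615316813}{186973072}$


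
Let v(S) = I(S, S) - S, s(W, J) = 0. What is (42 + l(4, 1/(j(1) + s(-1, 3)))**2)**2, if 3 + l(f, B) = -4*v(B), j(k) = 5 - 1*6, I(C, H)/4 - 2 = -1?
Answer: 326041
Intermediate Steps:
I(C, H) = 4 (I(C, H) = 8 + 4*(-1) = 8 - 4 = 4)
j(k) = -1 (j(k) = 5 - 6 = -1)
v(S) = 4 - S
l(f, B) = -19 + 4*B (l(f, B) = -3 - 4*(4 - B) = -3 + (-16 + 4*B) = -19 + 4*B)
(42 + l(4, 1/(j(1) + s(-1, 3)))**2)**2 = (42 + (-19 + 4/(-1 + 0))**2)**2 = (42 + (-19 + 4/(-1))**2)**2 = (42 + (-19 + 4*(-1))**2)**2 = (42 + (-19 - 4)**2)**2 = (42 + (-23)**2)**2 = (42 + 529)**2 = 571**2 = 326041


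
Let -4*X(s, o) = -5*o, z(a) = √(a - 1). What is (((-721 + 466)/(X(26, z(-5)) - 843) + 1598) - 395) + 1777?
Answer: 5647938460/1895089 + 850*I*√6/1895089 ≈ 2980.3 + 0.0010987*I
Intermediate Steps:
z(a) = √(-1 + a)
X(s, o) = 5*o/4 (X(s, o) = -(-5)*o/4 = 5*o/4)
(((-721 + 466)/(X(26, z(-5)) - 843) + 1598) - 395) + 1777 = (((-721 + 466)/(5*√(-1 - 5)/4 - 843) + 1598) - 395) + 1777 = ((-255/(5*√(-6)/4 - 843) + 1598) - 395) + 1777 = ((-255/(5*(I*√6)/4 - 843) + 1598) - 395) + 1777 = ((-255/(5*I*√6/4 - 843) + 1598) - 395) + 1777 = ((-255/(-843 + 5*I*√6/4) + 1598) - 395) + 1777 = ((1598 - 255/(-843 + 5*I*√6/4)) - 395) + 1777 = (1203 - 255/(-843 + 5*I*√6/4)) + 1777 = 2980 - 255/(-843 + 5*I*√6/4)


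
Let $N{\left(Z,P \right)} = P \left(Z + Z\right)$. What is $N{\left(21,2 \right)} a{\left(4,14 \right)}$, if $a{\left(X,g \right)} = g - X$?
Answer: $840$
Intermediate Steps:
$N{\left(Z,P \right)} = 2 P Z$ ($N{\left(Z,P \right)} = P 2 Z = 2 P Z$)
$N{\left(21,2 \right)} a{\left(4,14 \right)} = 2 \cdot 2 \cdot 21 \left(14 - 4\right) = 84 \left(14 - 4\right) = 84 \cdot 10 = 840$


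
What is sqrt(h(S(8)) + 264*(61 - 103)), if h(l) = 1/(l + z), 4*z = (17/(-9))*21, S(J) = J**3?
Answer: 2*I*sqrt(4025012577)/1205 ≈ 105.3*I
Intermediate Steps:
z = -119/12 (z = ((17/(-9))*21)/4 = ((17*(-1/9))*21)/4 = (-17/9*21)/4 = (1/4)*(-119/3) = -119/12 ≈ -9.9167)
h(l) = 1/(-119/12 + l) (h(l) = 1/(l - 119/12) = 1/(-119/12 + l))
sqrt(h(S(8)) + 264*(61 - 103)) = sqrt(12/(-119 + 12*8**3) + 264*(61 - 103)) = sqrt(12/(-119 + 12*512) + 264*(-42)) = sqrt(12/(-119 + 6144) - 11088) = sqrt(12/6025 - 11088) = sqrt(-66805188/6025) = 2*I*sqrt(4025012577)/1205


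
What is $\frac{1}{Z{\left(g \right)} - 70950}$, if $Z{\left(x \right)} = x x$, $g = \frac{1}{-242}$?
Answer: $- \frac{58564}{4155115799} \approx -1.4094 \cdot 10^{-5}$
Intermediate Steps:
$g = - \frac{1}{242} \approx -0.0041322$
$Z{\left(x \right)} = x^{2}$
$\frac{1}{Z{\left(g \right)} - 70950} = \frac{1}{\left(- \frac{1}{242}\right)^{2} - 70950} = \frac{1}{\frac{1}{58564} - 70950} = \frac{1}{- \frac{4155115799}{58564}} = - \frac{58564}{4155115799}$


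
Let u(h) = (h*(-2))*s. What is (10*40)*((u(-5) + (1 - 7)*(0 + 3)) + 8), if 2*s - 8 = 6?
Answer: 24000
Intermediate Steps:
s = 7 (s = 4 + (1/2)*6 = 4 + 3 = 7)
u(h) = -14*h (u(h) = (h*(-2))*7 = -2*h*7 = -14*h)
(10*40)*((u(-5) + (1 - 7)*(0 + 3)) + 8) = (10*40)*((-14*(-5) + (1 - 7)*(0 + 3)) + 8) = 400*((70 - 6*3) + 8) = 400*((70 - 18) + 8) = 400*(52 + 8) = 400*60 = 24000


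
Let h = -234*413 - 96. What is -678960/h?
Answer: 4920/701 ≈ 7.0185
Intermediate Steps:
h = -96738 (h = -96642 - 96 = -96738)
-678960/h = -678960/(-96738) = -678960*(-1/96738) = 4920/701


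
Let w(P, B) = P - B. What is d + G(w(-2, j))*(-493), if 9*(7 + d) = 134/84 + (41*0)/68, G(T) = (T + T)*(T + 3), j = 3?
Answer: -3729659/378 ≈ -9866.8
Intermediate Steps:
G(T) = 2*T*(3 + T) (G(T) = (2*T)*(3 + T) = 2*T*(3 + T))
d = -2579/378 (d = -7 + (134/84 + (41*0)/68)/9 = -7 + (134*(1/84) + 0*(1/68))/9 = -7 + (67/42 + 0)/9 = -7 + (1/9)*(67/42) = -7 + 67/378 = -2579/378 ≈ -6.8228)
d + G(w(-2, j))*(-493) = -2579/378 + (2*(-2 - 1*3)*(3 + (-2 - 1*3)))*(-493) = -2579/378 + (2*(-2 - 3)*(3 + (-2 - 3)))*(-493) = -2579/378 + (2*(-5)*(3 - 5))*(-493) = -2579/378 + (2*(-5)*(-2))*(-493) = -2579/378 + 20*(-493) = -2579/378 - 9860 = -3729659/378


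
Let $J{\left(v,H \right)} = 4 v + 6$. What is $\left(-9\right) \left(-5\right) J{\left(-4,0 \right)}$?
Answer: $-450$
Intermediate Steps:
$J{\left(v,H \right)} = 6 + 4 v$
$\left(-9\right) \left(-5\right) J{\left(-4,0 \right)} = \left(-9\right) \left(-5\right) \left(6 + 4 \left(-4\right)\right) = 45 \left(6 - 16\right) = 45 \left(-10\right) = -450$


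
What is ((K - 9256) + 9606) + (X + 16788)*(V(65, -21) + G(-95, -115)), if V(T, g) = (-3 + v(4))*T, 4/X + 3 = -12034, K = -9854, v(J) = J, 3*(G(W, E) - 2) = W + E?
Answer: -720631104/12037 ≈ -59868.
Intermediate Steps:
G(W, E) = 2 + E/3 + W/3 (G(W, E) = 2 + (W + E)/3 = 2 + (E + W)/3 = 2 + (E/3 + W/3) = 2 + E/3 + W/3)
X = -4/12037 (X = 4/(-3 - 12034) = 4/(-12037) = 4*(-1/12037) = -4/12037 ≈ -0.00033231)
V(T, g) = T (V(T, g) = (-3 + 4)*T = 1*T = T)
((K - 9256) + 9606) + (X + 16788)*(V(65, -21) + G(-95, -115)) = ((-9854 - 9256) + 9606) + (-4/12037 + 16788)*(65 + (2 + (1/3)*(-115) + (1/3)*(-95))) = (-19110 + 9606) + 202077152*(65 + (2 - 115/3 - 95/3))/12037 = -9504 + 202077152*(65 - 68)/12037 = -9504 + (202077152/12037)*(-3) = -9504 - 606231456/12037 = -720631104/12037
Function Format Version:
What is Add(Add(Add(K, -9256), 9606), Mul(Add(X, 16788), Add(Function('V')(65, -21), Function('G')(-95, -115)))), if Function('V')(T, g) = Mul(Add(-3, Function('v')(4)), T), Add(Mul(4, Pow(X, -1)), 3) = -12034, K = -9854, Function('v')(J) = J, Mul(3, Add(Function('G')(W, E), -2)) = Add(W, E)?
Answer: Rational(-720631104, 12037) ≈ -59868.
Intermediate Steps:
Function('G')(W, E) = Add(2, Mul(Rational(1, 3), E), Mul(Rational(1, 3), W)) (Function('G')(W, E) = Add(2, Mul(Rational(1, 3), Add(W, E))) = Add(2, Mul(Rational(1, 3), Add(E, W))) = Add(2, Add(Mul(Rational(1, 3), E), Mul(Rational(1, 3), W))) = Add(2, Mul(Rational(1, 3), E), Mul(Rational(1, 3), W)))
X = Rational(-4, 12037) (X = Mul(4, Pow(Add(-3, -12034), -1)) = Mul(4, Pow(-12037, -1)) = Mul(4, Rational(-1, 12037)) = Rational(-4, 12037) ≈ -0.00033231)
Function('V')(T, g) = T (Function('V')(T, g) = Mul(Add(-3, 4), T) = Mul(1, T) = T)
Add(Add(Add(K, -9256), 9606), Mul(Add(X, 16788), Add(Function('V')(65, -21), Function('G')(-95, -115)))) = Add(Add(Add(-9854, -9256), 9606), Mul(Add(Rational(-4, 12037), 16788), Add(65, Add(2, Mul(Rational(1, 3), -115), Mul(Rational(1, 3), -95))))) = Add(Add(-19110, 9606), Mul(Rational(202077152, 12037), Add(65, Add(2, Rational(-115, 3), Rational(-95, 3))))) = Add(-9504, Mul(Rational(202077152, 12037), Add(65, -68))) = Add(-9504, Mul(Rational(202077152, 12037), -3)) = Add(-9504, Rational(-606231456, 12037)) = Rational(-720631104, 12037)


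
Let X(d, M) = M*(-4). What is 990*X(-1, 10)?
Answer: -39600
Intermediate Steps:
X(d, M) = -4*M
990*X(-1, 10) = 990*(-4*10) = 990*(-40) = -39600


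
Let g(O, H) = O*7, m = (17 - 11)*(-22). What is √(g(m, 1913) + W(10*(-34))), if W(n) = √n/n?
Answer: √(-26703600 - 170*I*√85)/170 ≈ 0.00089206 - 30.397*I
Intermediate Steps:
m = -132 (m = 6*(-22) = -132)
g(O, H) = 7*O
W(n) = n^(-½)
√(g(m, 1913) + W(10*(-34))) = √(7*(-132) + (10*(-34))^(-½)) = √(-924 + (-340)^(-½)) = √(-924 - I*√85/170)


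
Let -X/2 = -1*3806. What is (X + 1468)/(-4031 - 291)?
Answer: -4540/2161 ≈ -2.1009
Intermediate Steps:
X = 7612 (X = -(-2)*3806 = -2*(-3806) = 7612)
(X + 1468)/(-4031 - 291) = (7612 + 1468)/(-4031 - 291) = 9080/(-4322) = 9080*(-1/4322) = -4540/2161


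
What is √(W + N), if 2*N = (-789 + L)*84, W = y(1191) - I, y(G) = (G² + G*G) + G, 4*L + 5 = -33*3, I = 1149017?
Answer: √1654906 ≈ 1286.4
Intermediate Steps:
L = -26 (L = -5/4 + (-33*3)/4 = -5/4 + (¼)*(-99) = -5/4 - 99/4 = -26)
y(G) = G + 2*G² (y(G) = (G² + G²) + G = 2*G² + G = G + 2*G²)
W = 1689136 (W = 1191*(1 + 2*1191) - 1*1149017 = 1191*(1 + 2382) - 1149017 = 1191*2383 - 1149017 = 2838153 - 1149017 = 1689136)
N = -34230 (N = ((-789 - 26)*84)/2 = (-815*84)/2 = (½)*(-68460) = -34230)
√(W + N) = √(1689136 - 34230) = √1654906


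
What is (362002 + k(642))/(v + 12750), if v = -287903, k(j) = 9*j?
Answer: -367780/275153 ≈ -1.3366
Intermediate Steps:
(362002 + k(642))/(v + 12750) = (362002 + 9*642)/(-287903 + 12750) = (362002 + 5778)/(-275153) = 367780*(-1/275153) = -367780/275153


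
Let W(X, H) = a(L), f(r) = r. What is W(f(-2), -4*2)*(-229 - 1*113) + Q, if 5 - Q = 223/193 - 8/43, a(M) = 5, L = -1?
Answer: -14157840/8299 ≈ -1706.0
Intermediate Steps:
Q = 33450/8299 (Q = 5 - (223/193 - 8/43) = 5 - 1*8045/8299 = 5 - 8045/8299 = 33450/8299 ≈ 4.0306)
W(X, H) = 5
W(f(-2), -4*2)*(-229 - 1*113) + Q = 5*(-229 - 1*113) + 33450/8299 = 5*(-229 - 113) + 33450/8299 = 5*(-342) + 33450/8299 = -1710 + 33450/8299 = -14157840/8299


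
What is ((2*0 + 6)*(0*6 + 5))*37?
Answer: 1110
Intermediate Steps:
((2*0 + 6)*(0*6 + 5))*37 = ((0 + 6)*(0 + 5))*37 = (6*5)*37 = 30*37 = 1110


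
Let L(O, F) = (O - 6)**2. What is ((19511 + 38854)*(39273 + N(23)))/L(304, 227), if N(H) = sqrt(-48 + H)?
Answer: 2292168645/88804 + 291825*I/88804 ≈ 25812.0 + 3.2862*I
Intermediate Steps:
L(O, F) = (-6 + O)**2
((19511 + 38854)*(39273 + N(23)))/L(304, 227) = ((19511 + 38854)*(39273 + sqrt(-48 + 23)))/((-6 + 304)**2) = (58365*(39273 + sqrt(-25)))/(298**2) = (58365*(39273 + 5*I))/88804 = (2292168645 + 291825*I)*(1/88804) = 2292168645/88804 + 291825*I/88804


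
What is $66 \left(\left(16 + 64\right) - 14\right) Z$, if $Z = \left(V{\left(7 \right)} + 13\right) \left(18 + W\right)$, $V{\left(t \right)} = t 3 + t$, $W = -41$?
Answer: $-4107708$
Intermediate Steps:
$V{\left(t \right)} = 4 t$ ($V{\left(t \right)} = 3 t + t = 4 t$)
$Z = -943$ ($Z = \left(4 \cdot 7 + 13\right) \left(18 - 41\right) = \left(28 + 13\right) \left(-23\right) = 41 \left(-23\right) = -943$)
$66 \left(\left(16 + 64\right) - 14\right) Z = 66 \left(\left(16 + 64\right) - 14\right) \left(-943\right) = 66 \left(80 - 14\right) \left(-943\right) = 66 \cdot 66 \left(-943\right) = 4356 \left(-943\right) = -4107708$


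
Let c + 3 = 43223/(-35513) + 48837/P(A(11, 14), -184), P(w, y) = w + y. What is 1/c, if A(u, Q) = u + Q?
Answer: -1882189/586053513 ≈ -0.0032116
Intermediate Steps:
A(u, Q) = Q + u
c = -586053513/1882189 (c = -3 + (43223/(-35513) + 48837/((14 + 11) - 184)) = -3 + (43223*(-1/35513) + 48837/(25 - 184)) = -3 + (-43223/35513 + 48837/(-159)) = -3 + (-43223/35513 + 48837*(-1/159)) = -3 + (-43223/35513 - 16279/53) = -3 - 580406946/1882189 = -586053513/1882189 ≈ -311.37)
1/c = 1/(-586053513/1882189) = -1882189/586053513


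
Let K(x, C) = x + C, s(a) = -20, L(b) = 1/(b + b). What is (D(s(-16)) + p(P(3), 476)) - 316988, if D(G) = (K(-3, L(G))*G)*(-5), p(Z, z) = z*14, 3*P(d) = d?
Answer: -621253/2 ≈ -3.1063e+5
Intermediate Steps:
P(d) = d/3
L(b) = 1/(2*b)
p(Z, z) = 14*z
K(x, C) = C + x
D(G) = -5*G*(-3 + 1/(2*G)) (D(G) = ((1/(2*G) - 3)*G)*(-5) = ((-3 + 1/(2*G))*G)*(-5) = (G*(-3 + 1/(2*G)))*(-5) = -5*G*(-3 + 1/(2*G)))
(D(s(-16)) + p(P(3), 476)) - 316988 = ((-5/2 + 15*(-20)) + 14*476) - 316988 = ((-5/2 - 300) + 6664) - 316988 = (-605/2 + 6664) - 316988 = 12723/2 - 316988 = -621253/2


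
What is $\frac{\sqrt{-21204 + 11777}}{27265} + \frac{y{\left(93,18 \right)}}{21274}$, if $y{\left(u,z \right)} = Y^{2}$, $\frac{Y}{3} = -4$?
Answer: $\frac{72}{10637} + \frac{i \sqrt{9427}}{27265} \approx 0.0067688 + 0.0035611 i$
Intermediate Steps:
$Y = -12$ ($Y = 3 \left(-4\right) = -12$)
$y{\left(u,z \right)} = 144$ ($y{\left(u,z \right)} = \left(-12\right)^{2} = 144$)
$\frac{\sqrt{-21204 + 11777}}{27265} + \frac{y{\left(93,18 \right)}}{21274} = \frac{\sqrt{-21204 + 11777}}{27265} + \frac{144}{21274} = \sqrt{-9427} \cdot \frac{1}{27265} + 144 \cdot \frac{1}{21274} = i \sqrt{9427} \cdot \frac{1}{27265} + \frac{72}{10637} = \frac{i \sqrt{9427}}{27265} + \frac{72}{10637} = \frac{72}{10637} + \frac{i \sqrt{9427}}{27265}$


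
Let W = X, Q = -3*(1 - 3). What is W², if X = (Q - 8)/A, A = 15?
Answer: 4/225 ≈ 0.017778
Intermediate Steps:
Q = 6 (Q = -3*(-2) = 6)
X = -2/15 (X = (6 - 8)/15 = (1/15)*(-2) = -2/15 ≈ -0.13333)
W = -2/15 ≈ -0.13333
W² = (-2/15)² = 4/225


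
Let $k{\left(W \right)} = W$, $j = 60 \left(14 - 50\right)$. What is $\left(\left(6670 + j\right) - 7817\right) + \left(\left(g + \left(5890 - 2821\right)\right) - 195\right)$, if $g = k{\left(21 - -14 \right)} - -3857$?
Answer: $3459$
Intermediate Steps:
$j = -2160$ ($j = 60 \left(-36\right) = -2160$)
$g = 3892$ ($g = \left(21 - -14\right) - -3857 = \left(21 + 14\right) + 3857 = 35 + 3857 = 3892$)
$\left(\left(6670 + j\right) - 7817\right) + \left(\left(g + \left(5890 - 2821\right)\right) - 195\right) = \left(\left(6670 - 2160\right) - 7817\right) + \left(\left(3892 + \left(5890 - 2821\right)\right) - 195\right) = \left(4510 - 7817\right) + \left(\left(3892 + \left(5890 - 2821\right)\right) - 195\right) = -3307 + \left(\left(3892 + 3069\right) - 195\right) = -3307 + \left(6961 - 195\right) = -3307 + 6766 = 3459$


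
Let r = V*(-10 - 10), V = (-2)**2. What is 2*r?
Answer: -160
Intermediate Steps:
V = 4
r = -80 (r = 4*(-10 - 10) = 4*(-20) = -80)
2*r = 2*(-80) = -160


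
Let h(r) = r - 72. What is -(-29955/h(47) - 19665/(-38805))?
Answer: -15505272/12935 ≈ -1198.7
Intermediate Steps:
h(r) = -72 + r
-(-29955/h(47) - 19665/(-38805)) = -(-29955/(-72 + 47) - 19665/(-38805)) = -(-29955/(-25) - 19665*(-1/38805)) = -(-29955*(-1/25) + 1311/2587) = -(5991/5 + 1311/2587) = -1*15505272/12935 = -15505272/12935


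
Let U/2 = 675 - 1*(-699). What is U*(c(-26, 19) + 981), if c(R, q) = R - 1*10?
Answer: 2596860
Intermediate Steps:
c(R, q) = -10 + R (c(R, q) = R - 10 = -10 + R)
U = 2748 (U = 2*(675 - 1*(-699)) = 2*(675 + 699) = 2*1374 = 2748)
U*(c(-26, 19) + 981) = 2748*((-10 - 26) + 981) = 2748*(-36 + 981) = 2748*945 = 2596860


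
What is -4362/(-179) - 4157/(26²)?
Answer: 2204609/121004 ≈ 18.219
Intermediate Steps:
-4362/(-179) - 4157/(26²) = -4362*(-1/179) - 4157/676 = 4362/179 - 4157*1/676 = 4362/179 - 4157/676 = 2204609/121004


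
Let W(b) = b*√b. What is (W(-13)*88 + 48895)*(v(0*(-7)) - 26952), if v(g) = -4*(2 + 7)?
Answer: -1319578260 + 30874272*I*√13 ≈ -1.3196e+9 + 1.1132e+8*I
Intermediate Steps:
v(g) = -36 (v(g) = -4*9 = -36)
W(b) = b^(3/2)
(W(-13)*88 + 48895)*(v(0*(-7)) - 26952) = ((-13)^(3/2)*88 + 48895)*(-36 - 26952) = (-13*I*√13*88 + 48895)*(-26988) = (-1144*I*√13 + 48895)*(-26988) = (48895 - 1144*I*√13)*(-26988) = -1319578260 + 30874272*I*√13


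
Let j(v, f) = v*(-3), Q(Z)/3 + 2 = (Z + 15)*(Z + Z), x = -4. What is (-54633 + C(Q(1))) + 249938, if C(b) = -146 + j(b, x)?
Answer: 194889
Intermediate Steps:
Q(Z) = -6 + 6*Z*(15 + Z) (Q(Z) = -6 + 3*((Z + 15)*(Z + Z)) = -6 + 3*((15 + Z)*(2*Z)) = -6 + 3*(2*Z*(15 + Z)) = -6 + 6*Z*(15 + Z))
j(v, f) = -3*v
C(b) = -146 - 3*b
(-54633 + C(Q(1))) + 249938 = (-54633 + (-146 - 3*(-6 + 6*1**2 + 90*1))) + 249938 = (-54633 + (-146 - 3*(-6 + 6*1 + 90))) + 249938 = (-54633 + (-146 - 3*(-6 + 6 + 90))) + 249938 = (-54633 + (-146 - 3*90)) + 249938 = (-54633 + (-146 - 270)) + 249938 = (-54633 - 416) + 249938 = -55049 + 249938 = 194889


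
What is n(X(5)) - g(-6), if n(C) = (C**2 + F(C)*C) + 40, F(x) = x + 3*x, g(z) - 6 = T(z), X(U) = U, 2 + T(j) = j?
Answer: 167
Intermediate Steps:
T(j) = -2 + j
g(z) = 4 + z (g(z) = 6 + (-2 + z) = 4 + z)
F(x) = 4*x
n(C) = 40 + 5*C**2 (n(C) = (C**2 + (4*C)*C) + 40 = (C**2 + 4*C**2) + 40 = 5*C**2 + 40 = 40 + 5*C**2)
n(X(5)) - g(-6) = (40 + 5*5**2) - (4 - 6) = (40 + 5*25) - 1*(-2) = (40 + 125) + 2 = 165 + 2 = 167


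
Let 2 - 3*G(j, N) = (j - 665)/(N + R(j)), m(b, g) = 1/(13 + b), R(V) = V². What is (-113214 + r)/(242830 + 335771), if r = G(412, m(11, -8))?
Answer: -1383644785408/7071413202171 ≈ -0.19567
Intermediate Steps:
G(j, N) = ⅔ - (-665 + j)/(3*(N + j²)) (G(j, N) = ⅔ - (j - 665)/(3*(N + j²)) = ⅔ - (-665 + j)/(3*(N + j²)))
r = 8153786/12221571 (r = (665 - 1*412 + 2/(13 + 11) + 2*412²)/(3*(1/(13 + 11) + 412²)) = (665 - 412 + 2/24 + 2*169744)/(3*(1/24 + 169744)) = (665 - 412 + 2*(1/24) + 339488)/(3*(1/24 + 169744)) = (665 - 412 + 1/12 + 339488)/(3*(4073857/24)) = (⅓)*(24/4073857)*(4076893/12) = 8153786/12221571 ≈ 0.66716)
(-113214 + r)/(242830 + 335771) = (-113214 + 8153786/12221571)/(242830 + 335771) = -1383644785408/12221571/578601 = -1383644785408/12221571*1/578601 = -1383644785408/7071413202171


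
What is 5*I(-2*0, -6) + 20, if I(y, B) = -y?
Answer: 20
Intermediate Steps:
5*I(-2*0, -6) + 20 = 5*(-(-2)*0) + 20 = 5*(-1*0) + 20 = 5*0 + 20 = 0 + 20 = 20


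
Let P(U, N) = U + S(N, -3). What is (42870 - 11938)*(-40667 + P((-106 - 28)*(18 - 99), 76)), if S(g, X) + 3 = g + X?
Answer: -920010476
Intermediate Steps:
S(g, X) = -3 + X + g (S(g, X) = -3 + (g + X) = -3 + (X + g) = -3 + X + g)
P(U, N) = -6 + N + U (P(U, N) = U + (-3 - 3 + N) = U + (-6 + N) = -6 + N + U)
(42870 - 11938)*(-40667 + P((-106 - 28)*(18 - 99), 76)) = (42870 - 11938)*(-40667 + (-6 + 76 + (-106 - 28)*(18 - 99))) = 30932*(-40667 + (-6 + 76 - 134*(-81))) = 30932*(-40667 + (-6 + 76 + 10854)) = 30932*(-40667 + 10924) = 30932*(-29743) = -920010476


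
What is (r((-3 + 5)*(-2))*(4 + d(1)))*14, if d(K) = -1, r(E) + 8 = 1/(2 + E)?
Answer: -357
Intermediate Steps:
r(E) = -8 + 1/(2 + E)
(r((-3 + 5)*(-2))*(4 + d(1)))*14 = (((-15 - 8*(-3 + 5)*(-2))/(2 + (-3 + 5)*(-2)))*(4 - 1))*14 = (((-15 - 16*(-2))/(2 + 2*(-2)))*3)*14 = (((-15 - 8*(-4))/(2 - 4))*3)*14 = (((-15 + 32)/(-2))*3)*14 = (-½*17*3)*14 = -17/2*3*14 = -51/2*14 = -357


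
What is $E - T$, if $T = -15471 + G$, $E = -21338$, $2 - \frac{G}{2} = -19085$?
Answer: $-44041$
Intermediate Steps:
$G = 38174$ ($G = 4 - -38170 = 4 + 38170 = 38174$)
$T = 22703$ ($T = -15471 + 38174 = 22703$)
$E - T = -21338 - 22703 = -44041$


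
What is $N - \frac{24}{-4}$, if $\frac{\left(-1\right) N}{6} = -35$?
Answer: $216$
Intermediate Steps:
$N = 210$ ($N = \left(-6\right) \left(-35\right) = 210$)
$N - \frac{24}{-4} = 210 - \frac{24}{-4} = 210 - -6 = 210 + 6 = 216$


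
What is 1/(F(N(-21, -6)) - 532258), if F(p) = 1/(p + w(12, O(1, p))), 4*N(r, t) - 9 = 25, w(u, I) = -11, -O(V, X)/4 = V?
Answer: -5/2661292 ≈ -1.8788e-6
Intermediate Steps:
O(V, X) = -4*V
N(r, t) = 17/2 (N(r, t) = 9/4 + (¼)*25 = 9/4 + 25/4 = 17/2)
F(p) = 1/(-11 + p) (F(p) = 1/(p - 11) = 1/(-11 + p))
1/(F(N(-21, -6)) - 532258) = 1/(1/(-11 + 17/2) - 532258) = 1/(1/(-5/2) - 532258) = 1/(-⅖ - 532258) = 1/(-2661292/5) = -5/2661292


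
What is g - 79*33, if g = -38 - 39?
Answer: -2684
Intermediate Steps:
g = -77
g - 79*33 = -77 - 79*33 = -77 - 2607 = -2684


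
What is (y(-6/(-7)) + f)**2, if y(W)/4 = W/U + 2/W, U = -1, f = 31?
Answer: 600625/441 ≈ 1362.0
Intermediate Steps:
y(W) = -4*W + 8/W (y(W) = 4*(W/(-1) + 2/W) = 4*(W*(-1) + 2/W) = 4*(-W + 2/W) = -4*W + 8/W)
(y(-6/(-7)) + f)**2 = ((-(-24)/(-7) + 8/((-6/(-7)))) + 31)**2 = ((-(-24)*(-1)/7 + 8/((-6*(-1/7)))) + 31)**2 = ((-4*6/7 + 8/(6/7)) + 31)**2 = ((-24/7 + 8*(7/6)) + 31)**2 = ((-24/7 + 28/3) + 31)**2 = (124/21 + 31)**2 = (775/21)**2 = 600625/441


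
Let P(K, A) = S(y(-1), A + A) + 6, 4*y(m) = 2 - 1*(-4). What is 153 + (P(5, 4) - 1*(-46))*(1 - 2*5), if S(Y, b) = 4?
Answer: -351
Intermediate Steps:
y(m) = 3/2 (y(m) = (2 - 1*(-4))/4 = (2 + 4)/4 = (1/4)*6 = 3/2)
P(K, A) = 10 (P(K, A) = 4 + 6 = 10)
153 + (P(5, 4) - 1*(-46))*(1 - 2*5) = 153 + (10 - 1*(-46))*(1 - 2*5) = 153 + (10 + 46)*(1 - 10) = 153 + 56*(-9) = 153 - 504 = -351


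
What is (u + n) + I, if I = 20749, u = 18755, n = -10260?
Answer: 29244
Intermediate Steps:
(u + n) + I = (18755 - 10260) + 20749 = 8495 + 20749 = 29244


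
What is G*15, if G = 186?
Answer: 2790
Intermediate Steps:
G*15 = 186*15 = 2790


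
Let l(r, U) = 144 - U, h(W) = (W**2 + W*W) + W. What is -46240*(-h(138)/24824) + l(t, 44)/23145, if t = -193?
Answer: 1022760392180/14363787 ≈ 71204.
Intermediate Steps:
h(W) = W + 2*W**2 (h(W) = (W**2 + W**2) + W = 2*W**2 + W = W + 2*W**2)
-46240*(-h(138)/24824) + l(t, 44)/23145 = -46240/((-24824*1/(138*(1 + 2*138)))) + (144 - 1*44)/23145 = -46240/((-24824*1/(138*(1 + 276)))) + (144 - 44)*(1/23145) = -46240/((-24824/(138*277))) + 100*(1/23145) = -46240/((-24824/38226)) + 20/4629 = -46240/((-24824*1/38226)) + 20/4629 = -46240/(-12412/19113) + 20/4629 = -46240*(-19113/12412) + 20/4629 = 220946280/3103 + 20/4629 = 1022760392180/14363787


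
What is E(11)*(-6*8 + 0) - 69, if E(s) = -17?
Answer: 747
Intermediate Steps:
E(11)*(-6*8 + 0) - 69 = -17*(-6*8 + 0) - 69 = -17*(-48 + 0) - 69 = -17*(-48) - 69 = 816 - 69 = 747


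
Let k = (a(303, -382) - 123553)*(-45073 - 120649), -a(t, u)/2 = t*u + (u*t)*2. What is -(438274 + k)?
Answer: 94614063132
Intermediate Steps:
a(t, u) = -6*t*u (a(t, u) = -2*(t*u + (u*t)*2) = -2*(t*u + (t*u)*2) = -2*(t*u + 2*t*u) = -6*t*u)
k = -94614501406 (k = (-6*303*(-382) - 123553)*(-45073 - 120649) = (694476 - 123553)*(-165722) = 570923*(-165722) = -94614501406)
-(438274 + k) = -(438274 - 94614501406) = -1*(-94614063132) = 94614063132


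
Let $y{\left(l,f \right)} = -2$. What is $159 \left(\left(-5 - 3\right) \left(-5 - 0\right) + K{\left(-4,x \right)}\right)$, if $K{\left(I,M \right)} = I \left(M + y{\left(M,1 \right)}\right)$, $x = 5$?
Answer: $4452$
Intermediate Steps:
$K{\left(I,M \right)} = I \left(-2 + M\right)$ ($K{\left(I,M \right)} = I \left(M - 2\right) = I \left(-2 + M\right)$)
$159 \left(\left(-5 - 3\right) \left(-5 - 0\right) + K{\left(-4,x \right)}\right) = 159 \left(\left(-5 - 3\right) \left(-5 - 0\right) - 4 \left(-2 + 5\right)\right) = 159 \left(- 8 \left(-5 + 0\right) - 12\right) = 159 \left(\left(-8\right) \left(-5\right) - 12\right) = 159 \left(40 - 12\right) = 159 \cdot 28 = 4452$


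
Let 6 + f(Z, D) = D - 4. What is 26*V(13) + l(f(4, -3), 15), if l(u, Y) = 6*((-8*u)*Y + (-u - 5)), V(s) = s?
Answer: 9746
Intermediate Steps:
f(Z, D) = -10 + D (f(Z, D) = -6 + (D - 4) = -6 + (-4 + D) = -10 + D)
l(u, Y) = -30 - 6*u - 48*Y*u (l(u, Y) = 6*(-8*Y*u + (-5 - u)) = 6*(-5 - u - 8*Y*u) = -30 - 6*u - 48*Y*u)
26*V(13) + l(f(4, -3), 15) = 26*13 + (-30 - 6*(-10 - 3) - 48*15*(-10 - 3)) = 338 + (-30 - 6*(-13) - 48*15*(-13)) = 338 + (-30 + 78 + 9360) = 338 + 9408 = 9746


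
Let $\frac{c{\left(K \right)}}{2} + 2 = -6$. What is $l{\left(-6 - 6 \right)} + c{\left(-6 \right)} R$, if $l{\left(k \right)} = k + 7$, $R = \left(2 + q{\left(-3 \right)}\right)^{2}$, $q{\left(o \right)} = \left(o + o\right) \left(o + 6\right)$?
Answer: $-4101$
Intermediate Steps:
$q{\left(o \right)} = 2 o \left(6 + o\right)$
$c{\left(K \right)} = -16$ ($c{\left(K \right)} = -4 + 2 \left(-6\right) = -4 - 12 = -16$)
$R = 256$ ($R = \left(2 + 2 \left(-3\right) \left(6 - 3\right)\right)^{2} = \left(2 + 2 \left(-3\right) 3\right)^{2} = \left(2 - 18\right)^{2} = \left(-16\right)^{2} = 256$)
$l{\left(k \right)} = 7 + k$
$l{\left(-6 - 6 \right)} + c{\left(-6 \right)} R = \left(7 - 12\right) - 4096 = -5 - 4096 = -4101$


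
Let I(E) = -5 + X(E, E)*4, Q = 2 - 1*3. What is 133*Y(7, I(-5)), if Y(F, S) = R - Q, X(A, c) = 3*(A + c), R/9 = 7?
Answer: 8512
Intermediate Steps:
R = 63 (R = 9*7 = 63)
X(A, c) = 3*A + 3*c
Q = -1 (Q = 2 - 3 = -1)
I(E) = -5 + 24*E (I(E) = -5 + (3*E + 3*E)*4 = -5 + (6*E)*4 = -5 + 24*E)
Y(F, S) = 64 (Y(F, S) = 63 - 1*(-1) = 63 + 1 = 64)
133*Y(7, I(-5)) = 133*64 = 8512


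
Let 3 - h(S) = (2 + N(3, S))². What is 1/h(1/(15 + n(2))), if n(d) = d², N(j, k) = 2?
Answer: -1/13 ≈ -0.076923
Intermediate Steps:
h(S) = -13 (h(S) = 3 - (2 + 2)² = 3 - 1*4² = 3 - 1*16 = 3 - 16 = -13)
1/h(1/(15 + n(2))) = 1/(-13) = -1/13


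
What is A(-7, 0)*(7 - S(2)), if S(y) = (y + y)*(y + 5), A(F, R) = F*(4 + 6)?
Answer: 1470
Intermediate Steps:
A(F, R) = 10*F (A(F, R) = F*10 = 10*F)
S(y) = 2*y*(5 + y) (S(y) = (2*y)*(5 + y) = 2*y*(5 + y))
A(-7, 0)*(7 - S(2)) = (10*(-7))*(7 - 2*2*(5 + 2)) = -70*(7 - 2*2*7) = -70*(7 - 1*28) = -70*(7 - 28) = -70*(-21) = 1470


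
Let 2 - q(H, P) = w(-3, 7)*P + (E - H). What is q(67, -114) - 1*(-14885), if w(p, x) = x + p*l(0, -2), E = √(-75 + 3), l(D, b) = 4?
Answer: 14384 - 6*I*√2 ≈ 14384.0 - 8.4853*I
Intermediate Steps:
E = 6*I*√2 (E = √(-72) = 6*I*√2 ≈ 8.4853*I)
w(p, x) = x + 4*p (w(p, x) = x + p*4 = x + 4*p)
q(H, P) = 2 + H + 5*P - 6*I*√2 (q(H, P) = 2 - ((7 + 4*(-3))*P + (6*I*√2 - H)) = 2 - ((7 - 12)*P + (-H + 6*I*√2)) = 2 - (-5*P + (-H + 6*I*√2)) = 2 - (-H - 5*P + 6*I*√2) = 2 + (H + 5*P - 6*I*√2) = 2 + H + 5*P - 6*I*√2)
q(67, -114) - 1*(-14885) = (2 + 67 + 5*(-114) - 6*I*√2) - 1*(-14885) = (2 + 67 - 570 - 6*I*√2) + 14885 = (-501 - 6*I*√2) + 14885 = 14384 - 6*I*√2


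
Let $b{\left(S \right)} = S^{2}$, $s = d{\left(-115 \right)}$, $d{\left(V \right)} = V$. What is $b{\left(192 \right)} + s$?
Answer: $36749$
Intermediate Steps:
$s = -115$
$b{\left(192 \right)} + s = 192^{2} - 115 = 36864 - 115 = 36749$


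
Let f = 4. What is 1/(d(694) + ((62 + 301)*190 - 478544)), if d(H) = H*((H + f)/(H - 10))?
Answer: -171/69916051 ≈ -2.4458e-6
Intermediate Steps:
d(H) = H*(4 + H)/(-10 + H) (d(H) = H*((H + 4)/(H - 10)) = H*((4 + H)/(-10 + H)) = H*(4 + H)/(-10 + H))
1/(d(694) + ((62 + 301)*190 - 478544)) = 1/(694*(4 + 694)/(-10 + 694) + ((62 + 301)*190 - 478544)) = 1/(694*698/684 + (363*190 - 478544)) = 1/(694*(1/684)*698 + (68970 - 478544)) = 1/(121103/171 - 409574) = 1/(-69916051/171) = -171/69916051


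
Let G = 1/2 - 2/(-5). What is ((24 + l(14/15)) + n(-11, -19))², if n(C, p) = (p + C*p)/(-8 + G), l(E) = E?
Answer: 3786916/1134225 ≈ 3.3388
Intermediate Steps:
G = 9/10 (G = 1*(½) - 2*(-⅕) = ½ + ⅖ = 9/10 ≈ 0.90000)
n(C, p) = -10*p/71 - 10*C*p/71 (n(C, p) = (p + C*p)/(-8 + 9/10) = (p + C*p)/(-71/10) = (p + C*p)*(-10/71) = -10*p/71 - 10*C*p/71)
((24 + l(14/15)) + n(-11, -19))² = ((24 + 14/15) - 10/71*(-19)*(1 - 11))² = ((24 + 14*(1/15)) - 10/71*(-19)*(-10))² = ((24 + 14/15) - 1900/71)² = (374/15 - 1900/71)² = (-1946/1065)² = 3786916/1134225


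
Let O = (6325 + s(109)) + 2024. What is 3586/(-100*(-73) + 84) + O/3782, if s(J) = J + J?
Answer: 19205245/6981572 ≈ 2.7508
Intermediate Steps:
s(J) = 2*J
O = 8567 (O = (6325 + 2*109) + 2024 = (6325 + 218) + 2024 = 6543 + 2024 = 8567)
3586/(-100*(-73) + 84) + O/3782 = 3586/(-100*(-73) + 84) + 8567/3782 = 3586/(7300 + 84) + 8567*(1/3782) = 3586/7384 + 8567/3782 = 3586*(1/7384) + 8567/3782 = 1793/3692 + 8567/3782 = 19205245/6981572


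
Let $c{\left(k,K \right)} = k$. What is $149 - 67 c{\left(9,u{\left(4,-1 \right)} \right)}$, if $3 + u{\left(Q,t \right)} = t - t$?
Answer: $-454$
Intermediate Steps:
$u{\left(Q,t \right)} = -3$ ($u{\left(Q,t \right)} = -3 + \left(t - t\right) = -3 + 0 = -3$)
$149 - 67 c{\left(9,u{\left(4,-1 \right)} \right)} = 149 - 603 = -454$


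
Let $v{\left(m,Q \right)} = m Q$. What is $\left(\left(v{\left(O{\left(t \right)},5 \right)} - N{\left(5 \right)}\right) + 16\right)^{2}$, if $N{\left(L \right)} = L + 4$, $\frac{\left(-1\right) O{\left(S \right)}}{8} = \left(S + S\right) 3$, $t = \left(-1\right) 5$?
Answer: $1456849$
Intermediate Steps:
$t = -5$
$O{\left(S \right)} = - 48 S$ ($O{\left(S \right)} = - 8 \left(S + S\right) 3 = - 8 \cdot 2 S 3 = - 8 \cdot 6 S = - 48 S$)
$N{\left(L \right)} = 4 + L$
$v{\left(m,Q \right)} = Q m$
$\left(\left(v{\left(O{\left(t \right)},5 \right)} - N{\left(5 \right)}\right) + 16\right)^{2} = \left(\left(5 \left(\left(-48\right) \left(-5\right)\right) - \left(4 + 5\right)\right) + 16\right)^{2} = \left(\left(5 \cdot 240 - 9\right) + 16\right)^{2} = \left(\left(1200 - 9\right) + 16\right)^{2} = \left(1191 + 16\right)^{2} = 1207^{2} = 1456849$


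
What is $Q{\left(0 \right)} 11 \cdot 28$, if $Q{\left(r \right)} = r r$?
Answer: $0$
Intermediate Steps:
$Q{\left(r \right)} = r^{2}$
$Q{\left(0 \right)} 11 \cdot 28 = 0^{2} \cdot 11 \cdot 28 = 0 \cdot 11 \cdot 28 = 0 \cdot 28 = 0$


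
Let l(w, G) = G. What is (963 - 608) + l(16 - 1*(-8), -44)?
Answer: 311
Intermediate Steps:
(963 - 608) + l(16 - 1*(-8), -44) = (963 - 608) - 44 = 355 - 44 = 311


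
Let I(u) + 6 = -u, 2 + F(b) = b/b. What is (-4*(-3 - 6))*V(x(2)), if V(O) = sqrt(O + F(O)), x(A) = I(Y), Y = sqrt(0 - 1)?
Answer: 36*sqrt(-7 - I) ≈ 6.7862 - 95.489*I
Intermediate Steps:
F(b) = -1 (F(b) = -2 + b/b = -2 + 1 = -1)
Y = I (Y = sqrt(-1) = I ≈ 1.0*I)
I(u) = -6 - u
x(A) = -6 - I
V(O) = sqrt(-1 + O) (V(O) = sqrt(O - 1) = sqrt(-1 + O))
(-4*(-3 - 6))*V(x(2)) = (-4*(-3 - 6))*sqrt(-1 + (-6 - I)) = (-4*(-9))*sqrt(-7 - I) = 36*sqrt(-7 - I)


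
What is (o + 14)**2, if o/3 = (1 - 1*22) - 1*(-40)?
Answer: 5041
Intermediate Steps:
o = 57 (o = 3*((1 - 1*22) - 1*(-40)) = 3*((1 - 22) + 40) = 3*(-21 + 40) = 3*19 = 57)
(o + 14)**2 = (57 + 14)**2 = 71**2 = 5041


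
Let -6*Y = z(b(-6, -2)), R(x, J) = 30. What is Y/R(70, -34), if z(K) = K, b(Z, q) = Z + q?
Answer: 2/45 ≈ 0.044444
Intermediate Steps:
Y = 4/3 (Y = -(-6 - 2)/6 = -⅙*(-8) = 4/3 ≈ 1.3333)
Y/R(70, -34) = (4/3)/30 = (4/3)*(1/30) = 2/45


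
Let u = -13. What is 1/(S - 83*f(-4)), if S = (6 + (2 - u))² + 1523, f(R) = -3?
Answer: 1/2213 ≈ 0.00045188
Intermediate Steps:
S = 1964 (S = (6 + (2 - 1*(-13)))² + 1523 = (6 + (2 + 13))² + 1523 = (6 + 15)² + 1523 = 21² + 1523 = 441 + 1523 = 1964)
1/(S - 83*f(-4)) = 1/(1964 - 83*(-3)) = 1/(1964 + 249) = 1/2213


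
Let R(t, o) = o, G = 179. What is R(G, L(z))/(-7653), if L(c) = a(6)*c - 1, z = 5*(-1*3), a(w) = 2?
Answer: 31/7653 ≈ 0.0040507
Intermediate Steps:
z = -15 (z = 5*(-3) = -15)
L(c) = -1 + 2*c (L(c) = 2*c - 1 = -1 + 2*c)
R(G, L(z))/(-7653) = (-1 + 2*(-15))/(-7653) = (-1 - 30)*(-1/7653) = -31*(-1/7653) = 31/7653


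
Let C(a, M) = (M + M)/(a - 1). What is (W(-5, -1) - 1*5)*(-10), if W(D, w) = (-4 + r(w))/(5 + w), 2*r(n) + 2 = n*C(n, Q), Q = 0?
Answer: 125/2 ≈ 62.500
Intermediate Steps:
C(a, M) = 2*M/(-1 + a) (C(a, M) = (2*M)/(-1 + a) = 2*M/(-1 + a))
r(n) = -1 (r(n) = -1 + (n*(2*0/(-1 + n)))/2 = -1 + (n*0)/2 = -1 + (½)*0 = -1 + 0 = -1)
W(D, w) = -5/(5 + w) (W(D, w) = (-4 - 1)/(5 + w) = -5/(5 + w))
(W(-5, -1) - 1*5)*(-10) = (-5/(5 - 1) - 1*5)*(-10) = (-5/4 - 5)*(-10) = -25/4*(-10) = 125/2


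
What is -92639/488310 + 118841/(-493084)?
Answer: -51855028693/120388924020 ≈ -0.43073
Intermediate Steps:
-92639/488310 + 118841/(-493084) = -92639*1/488310 + 118841*(-1/493084) = -92639/488310 - 118841/493084 = -51855028693/120388924020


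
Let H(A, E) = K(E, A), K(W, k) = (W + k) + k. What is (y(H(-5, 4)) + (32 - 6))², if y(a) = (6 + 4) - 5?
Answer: 961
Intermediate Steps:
K(W, k) = W + 2*k
H(A, E) = E + 2*A
y(a) = 5 (y(a) = 10 - 5 = 5)
(y(H(-5, 4)) + (32 - 6))² = (5 + (32 - 6))² = (5 + 26)² = 31² = 961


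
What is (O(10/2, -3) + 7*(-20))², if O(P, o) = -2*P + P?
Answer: 21025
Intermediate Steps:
O(P, o) = -P
(O(10/2, -3) + 7*(-20))² = (-10/2 + 7*(-20))² = (-10/2 - 140)² = (-1*5 - 140)² = (-5 - 140)² = (-145)² = 21025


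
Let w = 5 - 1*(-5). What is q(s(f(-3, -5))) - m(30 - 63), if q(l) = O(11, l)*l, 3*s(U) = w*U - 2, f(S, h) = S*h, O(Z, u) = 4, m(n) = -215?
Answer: 1237/3 ≈ 412.33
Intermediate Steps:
w = 10 (w = 5 + 5 = 10)
s(U) = -2/3 + 10*U/3 (s(U) = (10*U - 2)/3 = (-2 + 10*U)/3 = -2/3 + 10*U/3)
q(l) = 4*l
q(s(f(-3, -5))) - m(30 - 63) = 4*(-2/3 + 10*(-3*(-5))/3) - 1*(-215) = 4*(-2/3 + (10/3)*15) + 215 = 4*(-2/3 + 50) + 215 = 4*(148/3) + 215 = 592/3 + 215 = 1237/3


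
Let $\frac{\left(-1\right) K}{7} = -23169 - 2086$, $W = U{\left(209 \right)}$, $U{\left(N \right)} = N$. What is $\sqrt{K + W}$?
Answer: $3 \sqrt{19666} \approx 420.71$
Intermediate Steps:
$W = 209$
$K = 176785$ ($K = - 7 \left(-23169 - 2086\right) = \left(-7\right) \left(-25255\right) = 176785$)
$\sqrt{K + W} = \sqrt{176785 + 209} = \sqrt{176994} = 3 \sqrt{19666}$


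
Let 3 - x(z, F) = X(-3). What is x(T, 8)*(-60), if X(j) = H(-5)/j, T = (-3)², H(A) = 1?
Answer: -200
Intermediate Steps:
T = 9
X(j) = 1/j
x(z, F) = 10/3 (x(z, F) = 3 - 1/(-3) = 3 - 1*(-⅓) = 3 + ⅓ = 10/3)
x(T, 8)*(-60) = (10/3)*(-60) = -200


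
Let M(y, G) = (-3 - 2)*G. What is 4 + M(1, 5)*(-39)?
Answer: 979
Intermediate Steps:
M(y, G) = -5*G
4 + M(1, 5)*(-39) = 4 - 5*5*(-39) = 4 - 25*(-39) = 4 + 975 = 979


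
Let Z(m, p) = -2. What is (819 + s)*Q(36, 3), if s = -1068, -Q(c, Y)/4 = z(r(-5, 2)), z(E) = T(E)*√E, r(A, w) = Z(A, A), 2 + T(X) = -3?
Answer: -4980*I*√2 ≈ -7042.8*I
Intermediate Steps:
T(X) = -5 (T(X) = -2 - 3 = -5)
r(A, w) = -2
z(E) = -5*√E
Q(c, Y) = 20*I*√2 (Q(c, Y) = -(-20)*√(-2) = -(-20)*I*√2 = 20*I*√2)
(819 + s)*Q(36, 3) = (819 - 1068)*(20*I*√2) = -4980*I*√2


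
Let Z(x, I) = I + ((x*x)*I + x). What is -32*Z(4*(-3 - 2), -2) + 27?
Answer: 26331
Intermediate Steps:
Z(x, I) = I + x + I*x² (Z(x, I) = I + (x²*I + x) = I + (I*x² + x) = I + (x + I*x²) = I + x + I*x²)
-32*Z(4*(-3 - 2), -2) + 27 = -32*(-2 + 4*(-3 - 2) - 2*16*(-3 - 2)²) + 27 = -32*(-2 + 4*(-5) - 2*(4*(-5))²) + 27 = -32*(-2 - 20 - 2*(-20)²) + 27 = -32*(-2 - 20 - 2*400) + 27 = -32*(-2 - 20 - 800) + 27 = -32*(-822) + 27 = 26304 + 27 = 26331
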